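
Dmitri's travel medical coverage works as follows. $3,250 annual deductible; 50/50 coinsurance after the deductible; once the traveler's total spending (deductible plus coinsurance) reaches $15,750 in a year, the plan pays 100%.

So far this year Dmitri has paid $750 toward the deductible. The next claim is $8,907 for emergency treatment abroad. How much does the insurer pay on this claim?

Remaining deductible: $3,250 − $750 = $2,500.
That leaves $8,907 − $2,500 = $6,407 for coinsurance.
Traveler's 50% share of $6,407 is $3,203.50.
So the traveler owes $2,500 + $3,203.50 = $5,703.50 before any cap.
Cumulative spending $750 + $5,703.50 = $6,453.50 stays under the $15,750 maximum.
The insurer covers the remainder: $8,907 − $5,703.50 = $3,203.50.

$3,203.50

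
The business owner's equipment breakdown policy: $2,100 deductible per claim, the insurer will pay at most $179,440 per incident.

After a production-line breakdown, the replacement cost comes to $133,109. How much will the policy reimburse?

Less the $2,100 deductible: $133,109 − $2,100 = $131,009.
That's under the $179,440 cap, so the insurer reimburses the full $131,009.

$131,009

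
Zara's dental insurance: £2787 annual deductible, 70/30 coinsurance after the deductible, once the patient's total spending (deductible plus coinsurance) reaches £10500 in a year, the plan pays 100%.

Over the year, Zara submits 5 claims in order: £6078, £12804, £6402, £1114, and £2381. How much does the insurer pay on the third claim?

Claim 1 — £6078: deductible takes £2787, £3291 remains; patient's 30% is £987.30. Cost to patient: £3774.30. OOP to date £3774.30. Insurer: £6078 − £3774.30 = £2303.70.
Claim 2 — £12804: deductible met; 30% of £12804 = £3841.20. Patient pays £3841.20; OOP now £7615.50. Plan pays £12804 − £3841.20 = £8962.80.
Claim 3 — £6402: deductible already satisfied, so patient's share is 30% × £6402 = £1920.60. Cost to patient: £1920.60. OOP to date £9536.10. Plan pays £6402 − £1920.60 = £4481.40.

£4481.40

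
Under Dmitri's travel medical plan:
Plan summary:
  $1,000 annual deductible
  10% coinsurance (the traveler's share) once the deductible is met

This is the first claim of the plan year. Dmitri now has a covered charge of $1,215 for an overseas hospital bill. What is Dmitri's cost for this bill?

$1,021.50

Nothing has been paid toward the $1,000 deductible, so the first $1,000 of this charge is applied there.
That leaves $1,215 − $1,000 = $215 for coinsurance.
10% of $215 = $21.50 falls to the traveler.
Traveler responsibility: $1,000 + $21.50 = $1,021.50.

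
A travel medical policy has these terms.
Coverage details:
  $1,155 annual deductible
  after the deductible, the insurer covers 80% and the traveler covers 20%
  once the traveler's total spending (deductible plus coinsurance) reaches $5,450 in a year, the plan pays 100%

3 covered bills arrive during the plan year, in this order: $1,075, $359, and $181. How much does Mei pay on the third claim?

Bill 1, $1,075: entire amount goes to the deductible. Cost to traveler: $1,075. OOP to date $1,075.
Bill 2, $359: deductible takes $80, $279 remains; traveler's 20% is $55.80. Traveler pays $135.80; OOP now $1,210.80.
Bill 3, $181: 20% coinsurance on $181 = $36.20. Traveler pays $36.20; OOP now $1,247.

$36.20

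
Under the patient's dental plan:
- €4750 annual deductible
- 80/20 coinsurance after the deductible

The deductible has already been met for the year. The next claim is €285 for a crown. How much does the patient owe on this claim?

€57

The deductible is already satisfied, so the full bill goes to coinsurance.
Coinsurance: €285 × 20% = €57.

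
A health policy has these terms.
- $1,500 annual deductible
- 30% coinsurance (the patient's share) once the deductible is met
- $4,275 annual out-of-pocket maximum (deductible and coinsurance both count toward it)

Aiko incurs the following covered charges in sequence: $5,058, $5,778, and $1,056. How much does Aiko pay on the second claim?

$1,707.60

Claim 1 ($5,058): deductible takes $1,500, $3,558 remains; patient's 30% is $1,067.40. Patient pays $2,567.40; OOP now $2,567.40.
Claim 2 ($5,778): deductible already satisfied, so patient's share is 30% × $5,778 = $1,733.40. That would push OOP to $4,300.80, over the $4,275 cap, so patient pays $4,275 − $2,567.40 = $1,707.60.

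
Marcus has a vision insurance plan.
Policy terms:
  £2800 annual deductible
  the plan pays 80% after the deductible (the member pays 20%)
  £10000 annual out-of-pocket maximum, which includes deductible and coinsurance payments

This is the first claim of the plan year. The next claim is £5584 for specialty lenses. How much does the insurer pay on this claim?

Deductible not yet touched, so the first £2800 of the bill goes to the deductible.
The remaining £2784 (= £5584 − £2800) moves to coinsurance.
Member's 20% share of £2784 is £556.80.
Member responsibility before any cap: £2800 + £556.80 = £3356.80.
Year-to-date out-of-pocket becomes £0 + £3356.80 = £3356.80, still under the £10000 maximum, so no cap applies.
The plan picks up £5584 − £3356.80 = £2227.20.

£2227.20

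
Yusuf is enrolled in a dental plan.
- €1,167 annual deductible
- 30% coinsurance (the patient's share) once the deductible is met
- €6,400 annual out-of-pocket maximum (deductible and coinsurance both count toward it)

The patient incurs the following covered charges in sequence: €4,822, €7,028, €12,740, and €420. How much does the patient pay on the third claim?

Claim 1 — €4,822: deductible takes €1,167, €3,655 remains; coinsurance €3,655 × 30% = €1,096.50. Cost to patient: €2,263.50. OOP to date €2,263.50.
Claim 2 — €7,028: deductible already satisfied, so patient's share is 30% × €7,028 = €2,108.40. Patient pays €2,108.40; OOP now €4,371.90.
Claim 3 — €12,740: deductible already satisfied, so patient's share is 30% × €12,740 = €3,822. OOP would hit €8,193.90 > €6,400, so the cap limits the patient to €6,400 − €4,371.90 = €2,028.10.

€2,028.10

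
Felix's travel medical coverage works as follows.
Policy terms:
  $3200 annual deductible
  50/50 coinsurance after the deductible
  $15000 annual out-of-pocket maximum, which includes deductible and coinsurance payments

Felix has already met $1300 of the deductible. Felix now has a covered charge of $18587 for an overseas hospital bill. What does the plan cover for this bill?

$8343.50

$1300 of the $3200 deductible is already met, leaving $1900.
After the $1900 deductible portion, $18587 − $1900 = $16687 is subject to coinsurance.
50% of $16687 = $8343.50 falls to the traveler.
That puts the traveler's cost at $1900 + $8343.50 = $10243.50 before any cap.
Year-to-date out-of-pocket becomes $1300 + $10243.50 = $11543.50, still under the $15000 maximum, so no cap applies.
Insurer pays the balance: $18587 − $10243.50 = $8343.50.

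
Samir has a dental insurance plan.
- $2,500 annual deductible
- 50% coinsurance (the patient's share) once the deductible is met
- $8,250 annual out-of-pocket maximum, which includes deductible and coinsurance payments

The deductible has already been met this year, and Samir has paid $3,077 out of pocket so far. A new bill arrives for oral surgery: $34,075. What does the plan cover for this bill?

With the deductible met, the entire $34,075 is subject to coinsurance.
Coinsurance: $34,075 × 50% = $17,037.50.
That would bring total out-of-pocket to $20,114.50, past the $8,250 cap. The patient is capped at $8,250 − $3,077 = $5,173 on this claim.
The insurer covers the remainder: $34,075 − $5,173 = $28,902.

$28,902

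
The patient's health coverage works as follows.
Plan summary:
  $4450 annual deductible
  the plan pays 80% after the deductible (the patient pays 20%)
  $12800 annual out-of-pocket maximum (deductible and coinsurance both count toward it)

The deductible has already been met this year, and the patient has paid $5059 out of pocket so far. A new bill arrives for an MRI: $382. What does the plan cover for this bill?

With the deductible met, the entire $382 is subject to coinsurance.
20% of $382 = $76.40 falls to the patient.
Total out-of-pocket so far would be $5059 + $76.40 = $5135.40, below the $12800 cap — no reduction.
Insurer pays the balance: $382 − $76.40 = $305.60.

$305.60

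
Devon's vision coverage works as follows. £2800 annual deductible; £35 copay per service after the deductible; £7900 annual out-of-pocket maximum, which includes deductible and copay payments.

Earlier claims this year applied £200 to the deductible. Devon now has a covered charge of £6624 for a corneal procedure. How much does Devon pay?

Remaining deductible: £2800 − £200 = £2600.
After the £2600 deductible portion, £6624 − £2600 = £4024 is subject to the copay.
Copay on this service: £35.
That puts the member's cost at £2600 + £35 = £2635 before any cap.
Total out-of-pocket so far would be £200 + £2635 = £2835, below the £7900 cap — no reduction.

£2635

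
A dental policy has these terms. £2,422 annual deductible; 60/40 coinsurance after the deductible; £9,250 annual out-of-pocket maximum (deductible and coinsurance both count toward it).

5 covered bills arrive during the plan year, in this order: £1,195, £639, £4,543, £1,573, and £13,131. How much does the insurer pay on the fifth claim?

£8,514.20

#1 (£1,195): fully absorbed by the deductible. Cost to patient: £1,195. OOP to date £1,195. Insurer: £1,195 − £1,195 = £0.
#2 (£639): fully absorbed by the deductible. Patient pays £639; OOP now £1,834. Plan pays £639 − £639 = £0.
#3 (£4,543): £588 to deductible, leaving £3,955; 40% of £3,955 = £1,582. Patient owes £2,170 (running OOP £4,004). Insurer: £4,543 − £2,170 = £2,373.
#4 (£1,573): 40% coinsurance on £1,573 = £629.20. Cost to patient: £629.20. OOP to date £4,633.20. Plan pays £1,573 − £629.20 = £943.80.
#5 (£13,131): 40% coinsurance on £13,131 = £5,252.40. Adding that to £4,633.20 gives £9,885.60, past the £9,250 cap; patient pays only £9,250 − £4,633.20 = £4,616.80. Plan pays £13,131 − £4,616.80 = £8,514.20.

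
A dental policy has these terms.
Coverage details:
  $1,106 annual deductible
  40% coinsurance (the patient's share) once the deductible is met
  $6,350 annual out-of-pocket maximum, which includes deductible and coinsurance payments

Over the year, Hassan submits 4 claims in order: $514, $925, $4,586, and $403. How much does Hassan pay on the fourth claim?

$161.20

Claim 1 ($514): fully absorbed by the deductible. Patient pays $514; OOP now $514.
Claim 2 ($925): $592 to deductible, leaving $333; patient's 40% is $133.20. Cost to patient: $725.20. OOP to date $1,239.20.
Claim 3 ($4,586): 40% coinsurance on $4,586 = $1,834.40. Patient owes $1,834.40 (running OOP $3,073.60).
Claim 4 ($403): 40% coinsurance on $403 = $161.20. Patient pays $161.20; OOP now $3,234.80.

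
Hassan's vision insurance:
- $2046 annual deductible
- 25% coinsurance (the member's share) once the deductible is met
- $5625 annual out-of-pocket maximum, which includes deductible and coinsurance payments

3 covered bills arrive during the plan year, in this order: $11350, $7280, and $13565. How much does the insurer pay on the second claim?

Claim 1 — $11350: $2046 finishes the deductible; $9304 goes to coinsurance; member's 25% is $2326. Cost to member: $4372. OOP to date $4372. Insurer: $11350 − $4372 = $6978.
Claim 2 — $7280: deductible met; 25% of $7280 = $1820. That would push OOP to $6192, over the $5625 cap, so member pays $5625 − $4372 = $1253. Insurer: $7280 − $1253 = $6027.

$6027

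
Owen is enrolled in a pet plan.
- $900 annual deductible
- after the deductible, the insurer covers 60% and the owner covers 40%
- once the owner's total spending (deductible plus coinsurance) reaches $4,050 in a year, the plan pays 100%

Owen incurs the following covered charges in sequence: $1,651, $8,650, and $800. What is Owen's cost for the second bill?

$2,849.60

Bill 1, $1,651: $900 to deductible, leaving $751; coinsurance $751 × 40% = $300.40. Owner pays $1,200.40; OOP now $1,200.40.
Bill 2, $8,650: deductible met; 40% of $8,650 = $3,460. OOP would hit $4,660.40 > $4,050, so the cap limits the owner to $4,050 − $1,200.40 = $2,849.60.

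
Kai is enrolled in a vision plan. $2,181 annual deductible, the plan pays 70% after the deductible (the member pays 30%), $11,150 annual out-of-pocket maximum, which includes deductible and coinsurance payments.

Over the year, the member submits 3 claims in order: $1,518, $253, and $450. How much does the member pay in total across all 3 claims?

Claim 1 ($1,518): fully absorbed by the deductible. Member pays $1,518; OOP now $1,518.
Claim 2 ($253): fully absorbed by the deductible. Cost to member: $253. OOP to date $1,771.
Claim 3 ($450): deductible takes $410, $40 remains; member's 30% is $12. Cost to member: $422. OOP to date $2,193.
Total paid by the member: $1,518 + $253 + $422 = $2,193.

$2,193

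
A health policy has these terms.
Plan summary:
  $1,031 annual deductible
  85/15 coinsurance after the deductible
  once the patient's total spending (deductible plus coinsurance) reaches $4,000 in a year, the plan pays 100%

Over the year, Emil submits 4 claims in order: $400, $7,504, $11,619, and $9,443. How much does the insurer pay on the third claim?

$9,876.15

Claim 1 ($400): all of it applies to the deductible. Patient pays $400; OOP now $400. Insurer: $400 − $400 = $0.
Claim 2 ($7,504): $631 finishes the deductible; $6,873 goes to coinsurance; coinsurance $6,873 × 15% = $1,030.95. Patient owes $1,661.95 (running OOP $2,061.95). Insurer: $7,504 − $1,661.95 = $5,842.05.
Claim 3 ($11,619): deductible already satisfied, so patient's share is 15% × $11,619 = $1,742.85. Cost to patient: $1,742.85. OOP to date $3,804.80. Insurer: $11,619 − $1,742.85 = $9,876.15.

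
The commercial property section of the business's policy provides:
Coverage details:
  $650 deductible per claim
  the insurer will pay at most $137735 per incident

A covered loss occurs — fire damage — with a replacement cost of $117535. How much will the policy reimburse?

$116885

Subtract the deductible: $117535 − $650 = $116885.
That's under the $137735 cap, so the insurer reimburses the full $116885.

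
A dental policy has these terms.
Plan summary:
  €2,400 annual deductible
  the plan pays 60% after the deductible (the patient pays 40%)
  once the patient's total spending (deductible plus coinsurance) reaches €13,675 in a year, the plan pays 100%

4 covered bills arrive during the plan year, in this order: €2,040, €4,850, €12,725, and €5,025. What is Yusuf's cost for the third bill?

€5,090

Claim 1 — €2,040: entire amount goes to the deductible. Patient pays €2,040; OOP now €2,040.
Claim 2 — €4,850: €360 to deductible, leaving €4,490; 40% of €4,490 = €1,796. Patient pays €2,156; OOP now €4,196.
Claim 3 — €12,725: deductible already satisfied, so patient's share is 40% × €12,725 = €5,090. Patient pays €5,090; OOP now €9,286.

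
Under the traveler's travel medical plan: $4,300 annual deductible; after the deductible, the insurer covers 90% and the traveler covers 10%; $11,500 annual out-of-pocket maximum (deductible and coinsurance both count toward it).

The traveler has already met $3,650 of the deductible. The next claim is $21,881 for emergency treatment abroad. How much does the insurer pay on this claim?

Deductible still to meet: $4,300 − $3,650 = $650.
After the $650 deductible portion, $21,881 − $650 = $21,231 is subject to coinsurance.
10% of $21,231 = $2,123.10 falls to the traveler.
That puts the traveler's cost at $650 + $2,123.10 = $2,773.10 before any cap.
Year-to-date out-of-pocket becomes $3,650 + $2,773.10 = $6,423.10, still under the $11,500 maximum, so no cap applies.
The insurer covers the remainder: $21,881 − $2,773.10 = $19,107.90.

$19,107.90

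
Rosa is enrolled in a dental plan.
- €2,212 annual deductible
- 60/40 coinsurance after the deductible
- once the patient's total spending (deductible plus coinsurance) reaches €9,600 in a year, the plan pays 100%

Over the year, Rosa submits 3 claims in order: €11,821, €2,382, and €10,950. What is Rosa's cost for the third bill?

€2,591.60

Claim 1 — €11,821: deductible takes €2,212, €9,609 remains; patient's 40% is €3,843.60. Patient owes €6,055.60 (running OOP €6,055.60).
Claim 2 — €2,382: deductible met; 40% of €2,382 = €952.80. Patient owes €952.80 (running OOP €7,008.40).
Claim 3 — €10,950: 40% coinsurance on €10,950 = €4,380. Adding that to €7,008.40 gives €11,388.40, past the €9,600 cap; patient pays only €9,600 − €7,008.40 = €2,591.60.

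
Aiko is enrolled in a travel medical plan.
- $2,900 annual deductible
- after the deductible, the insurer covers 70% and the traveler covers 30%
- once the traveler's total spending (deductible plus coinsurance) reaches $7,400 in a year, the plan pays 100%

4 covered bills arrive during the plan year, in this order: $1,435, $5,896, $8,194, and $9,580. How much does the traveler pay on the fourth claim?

Claim 1 — $1,435: fully absorbed by the deductible. Traveler owes $1,435 (running OOP $1,435).
Claim 2 — $5,896: deductible takes $1,465, $4,431 remains; 30% of $4,431 = $1,329.30. Traveler pays $2,794.30; OOP now $4,229.30.
Claim 3 — $8,194: 30% coinsurance on $8,194 = $2,458.20. Cost to traveler: $2,458.20. OOP to date $6,687.50.
Claim 4 — $9,580: 30% coinsurance on $9,580 = $2,874. OOP would hit $9,561.50 > $7,400, so the cap limits the traveler to $7,400 − $6,687.50 = $712.50.

$712.50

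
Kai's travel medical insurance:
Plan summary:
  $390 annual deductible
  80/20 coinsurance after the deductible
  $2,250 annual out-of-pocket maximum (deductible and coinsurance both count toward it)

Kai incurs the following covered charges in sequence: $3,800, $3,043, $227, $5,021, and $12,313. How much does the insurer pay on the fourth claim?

#1 ($3,800): $390 to deductible, leaving $3,410; traveler's 20% is $682. Cost to traveler: $1,072. OOP to date $1,072. Insurer: $3,800 − $1,072 = $2,728.
#2 ($3,043): deductible met; 20% of $3,043 = $608.60. Traveler owes $608.60 (running OOP $1,680.60). Insurer: $3,043 − $608.60 = $2,434.40.
#3 ($227): 20% coinsurance on $227 = $45.40. Cost to traveler: $45.40. OOP to date $1,726. Insurer: $227 − $45.40 = $181.60.
#4 ($5,021): 20% coinsurance on $5,021 = $1,004.20. OOP would hit $2,730.20 > $2,250, so the cap limits the traveler to $2,250 − $1,726 = $524. Insurer: $5,021 − $524 = $4,497.

$4,497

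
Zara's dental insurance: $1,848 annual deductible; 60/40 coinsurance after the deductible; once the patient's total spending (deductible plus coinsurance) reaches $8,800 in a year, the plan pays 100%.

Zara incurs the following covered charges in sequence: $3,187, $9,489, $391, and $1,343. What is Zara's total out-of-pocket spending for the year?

$6,872.80

Claim 1 — $3,187: $1,848 to deductible, leaving $1,339; 40% of $1,339 = $535.60. Patient owes $2,383.60 (running OOP $2,383.60).
Claim 2 — $9,489: 40% coinsurance on $9,489 = $3,795.60. Patient owes $3,795.60 (running OOP $6,179.20).
Claim 3 — $391: deductible met; 40% of $391 = $156.40. Patient pays $156.40; OOP now $6,335.60.
Claim 4 — $1,343: deductible met; 40% of $1,343 = $537.20. Patient owes $537.20 (running OOP $6,872.80).
Total paid by the patient: $2,383.60 + $3,795.60 + $156.40 + $537.20 = $6,872.80.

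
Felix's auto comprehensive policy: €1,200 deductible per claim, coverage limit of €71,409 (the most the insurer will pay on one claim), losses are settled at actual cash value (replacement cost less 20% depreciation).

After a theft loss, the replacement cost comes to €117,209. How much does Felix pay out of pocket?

€45,800

Depreciate 20%: the covered value is €117,209 × 0.8 = €93,767.20.
Subtract the deductible: €93,767.20 − €1,200 = €92,567.20.
Since €92,567.20 > €71,409, the payout is capped at €71,409.
Out of pocket: €117,209 − €71,409 = €45,800.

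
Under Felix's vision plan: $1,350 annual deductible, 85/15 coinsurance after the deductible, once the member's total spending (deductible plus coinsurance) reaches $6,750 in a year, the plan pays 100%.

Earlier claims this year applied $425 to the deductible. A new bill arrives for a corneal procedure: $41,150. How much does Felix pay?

$6,325

Remaining deductible: $1,350 − $425 = $925.
After the $925 deductible portion, $41,150 − $925 = $40,225 is subject to coinsurance.
15% of $40,225 = $6,033.75 falls to the member.
Member responsibility before any cap: $925 + $6,033.75 = $6,958.75.
Adding $6,958.75 to the $425 already spent would give $7,383.75, which exceeds the $6,750 cap; the member pays just $6,750 − $425 = $6,325.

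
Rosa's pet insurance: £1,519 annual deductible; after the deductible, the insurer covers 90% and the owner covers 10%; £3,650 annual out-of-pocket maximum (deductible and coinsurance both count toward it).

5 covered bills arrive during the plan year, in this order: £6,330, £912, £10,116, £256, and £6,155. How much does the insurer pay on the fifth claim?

#1 (£6,330): £1,519 to deductible, leaving £4,811; 10% of £4,811 = £481.10. Cost to owner: £2,000.10. OOP to date £2,000.10. Plan pays £6,330 − £2,000.10 = £4,329.90.
#2 (£912): 10% coinsurance on £912 = £91.20. Owner pays £91.20; OOP now £2,091.30. Insurer: £912 − £91.20 = £820.80.
#3 (£10,116): deductible already satisfied, so owner's share is 10% × £10,116 = £1,011.60. Owner owes £1,011.60 (running OOP £3,102.90). Plan pays £10,116 − £1,011.60 = £9,104.40.
#4 (£256): deductible met; 10% of £256 = £25.60. Cost to owner: £25.60. OOP to date £3,128.50. Insurer: £256 − £25.60 = £230.40.
#5 (£6,155): 10% coinsurance on £6,155 = £615.50. Adding that to £3,128.50 gives £3,744, past the £3,650 cap; owner pays only £3,650 − £3,128.50 = £521.50. Insurer: £6,155 − £521.50 = £5,633.50.

£5,633.50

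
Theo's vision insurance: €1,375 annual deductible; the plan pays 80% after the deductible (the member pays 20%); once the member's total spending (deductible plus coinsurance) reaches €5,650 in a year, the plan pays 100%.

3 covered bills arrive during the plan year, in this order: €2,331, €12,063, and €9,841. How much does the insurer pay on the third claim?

Claim 1 (€2,331): €1,375 finishes the deductible; €956 goes to coinsurance; member's 20% is €191.20. Cost to member: €1,566.20. OOP to date €1,566.20. Plan pays €2,331 − €1,566.20 = €764.80.
Claim 2 (€12,063): deductible met; 20% of €12,063 = €2,412.60. Member pays €2,412.60; OOP now €3,978.80. Insurer: €12,063 − €2,412.60 = €9,650.40.
Claim 3 (€9,841): 20% coinsurance on €9,841 = €1,968.20. Adding that to €3,978.80 gives €5,947, past the €5,650 cap; member pays only €5,650 − €3,978.80 = €1,671.20. Insurer: €9,841 − €1,671.20 = €8,169.80.

€8,169.80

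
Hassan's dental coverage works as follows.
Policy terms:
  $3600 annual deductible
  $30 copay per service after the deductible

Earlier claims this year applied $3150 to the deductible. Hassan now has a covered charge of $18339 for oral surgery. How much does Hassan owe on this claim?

Deductible still to meet: $3600 − $3150 = $450.
After the $450 deductible portion, $18339 − $450 = $17889 is subject to the copay.
Copay on this service: $30.
Patient responsibility: $450 + $30 = $480.

$480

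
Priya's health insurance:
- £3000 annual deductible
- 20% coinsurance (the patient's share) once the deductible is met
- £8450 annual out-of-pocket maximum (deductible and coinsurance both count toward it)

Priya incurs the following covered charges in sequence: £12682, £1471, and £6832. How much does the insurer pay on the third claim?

Bill 1, £12682: deductible takes £3000, £9682 remains; 20% of £9682 = £1936.40. Patient owes £4936.40 (running OOP £4936.40). Insurer: £12682 − £4936.40 = £7745.60.
Bill 2, £1471: deductible met; 20% of £1471 = £294.20. Cost to patient: £294.20. OOP to date £5230.60. Plan pays £1471 − £294.20 = £1176.80.
Bill 3, £6832: 20% coinsurance on £6832 = £1366.40. Cost to patient: £1366.40. OOP to date £6597. Insurer: £6832 − £1366.40 = £5465.60.

£5465.60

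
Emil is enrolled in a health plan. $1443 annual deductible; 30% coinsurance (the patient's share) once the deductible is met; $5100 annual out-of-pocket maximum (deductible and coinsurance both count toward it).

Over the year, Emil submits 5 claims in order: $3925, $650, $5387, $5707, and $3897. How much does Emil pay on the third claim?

Bill 1, $3925: $1443 finishes the deductible; $2482 goes to coinsurance; patient's 30% is $744.60. Patient owes $2187.60 (running OOP $2187.60).
Bill 2, $650: deductible already satisfied, so patient's share is 30% × $650 = $195. Cost to patient: $195. OOP to date $2382.60.
Bill 3, $5387: deductible already satisfied, so patient's share is 30% × $5387 = $1616.10. Patient pays $1616.10; OOP now $3998.70.

$1616.10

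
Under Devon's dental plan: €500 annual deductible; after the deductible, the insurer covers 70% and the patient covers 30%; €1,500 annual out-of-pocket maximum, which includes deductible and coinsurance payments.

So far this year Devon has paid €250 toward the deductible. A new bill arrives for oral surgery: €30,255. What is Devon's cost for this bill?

Deductible still to meet: €500 − €250 = €250.
After the €250 deductible portion, €30,255 − €250 = €30,005 is subject to coinsurance.
30% of €30,005 = €9,001.50 falls to the patient.
Patient responsibility before any cap: €250 + €9,001.50 = €9,251.50.
Year-to-date out-of-pocket would reach €250 + €9,251.50 = €9,501.50, above the €1,500 maximum, so the patient pays only €1,500 − €250 = €1,250.

€1,250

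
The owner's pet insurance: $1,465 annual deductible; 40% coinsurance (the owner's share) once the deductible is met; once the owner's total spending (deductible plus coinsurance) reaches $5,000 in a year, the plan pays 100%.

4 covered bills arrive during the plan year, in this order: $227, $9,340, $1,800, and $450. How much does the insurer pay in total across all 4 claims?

$6,817

#1 ($227): entire amount goes to the deductible. Owner pays $227; OOP now $227. Plan pays $227 − $227 = $0.
#2 ($9,340): $1,238 to deductible, leaving $8,102; 40% of $8,102 = $3,240.80. Owner pays $4,478.80; OOP now $4,705.80. Insurer: $9,340 − $4,478.80 = $4,861.20.
#3 ($1,800): deductible met; 40% of $1,800 = $720. That would push OOP to $5,425.80, over the $5,000 cap, so owner pays $5,000 − $4,705.80 = $294.20. Plan pays $1,800 − $294.20 = $1,505.80.
#4 ($450): deductible already satisfied, so owner's share is 40% × $450 = $180. OOP would hit $5,180 > $5,000, so the cap limits the owner to $5,000 − $5,000 = $0. Plan pays $450 − $0 = $450.
Insurer total: $0 + $4,861.20 + $1,505.80 + $450 = $6,817.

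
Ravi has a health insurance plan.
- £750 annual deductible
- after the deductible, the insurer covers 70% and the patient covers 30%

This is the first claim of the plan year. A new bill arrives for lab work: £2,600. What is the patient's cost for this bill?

£1,305

The full £750 deductible is still open; £750 of this bill applies to it.
The remaining £1,850 (= £2,600 − £750) moves to coinsurance.
Coinsurance: £1,850 × 30% = £555.
Patient responsibility: £750 + £555 = £1,305.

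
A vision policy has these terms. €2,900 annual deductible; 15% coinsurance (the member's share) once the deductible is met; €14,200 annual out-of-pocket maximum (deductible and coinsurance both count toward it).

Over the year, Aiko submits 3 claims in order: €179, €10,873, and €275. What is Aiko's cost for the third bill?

Bill 1, €179: entire amount goes to the deductible. Member owes €179 (running OOP €179).
Bill 2, €10,873: €2,721 finishes the deductible; €8,152 goes to coinsurance; coinsurance €8,152 × 15% = €1,222.80. Cost to member: €3,943.80. OOP to date €4,122.80.
Bill 3, €275: deductible already satisfied, so member's share is 15% × €275 = €41.25. Member pays €41.25; OOP now €4,164.05.

€41.25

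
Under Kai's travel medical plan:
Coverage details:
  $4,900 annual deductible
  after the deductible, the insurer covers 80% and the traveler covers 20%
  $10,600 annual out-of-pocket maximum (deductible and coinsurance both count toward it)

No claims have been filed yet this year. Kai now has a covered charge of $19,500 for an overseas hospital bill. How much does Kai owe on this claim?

The full $4,900 deductible is still open; $4,900 of this bill applies to it.
That leaves $19,500 − $4,900 = $14,600 for coinsurance.
Traveler's 20% share of $14,600 is $2,920.
So the traveler owes $4,900 + $2,920 = $7,820 before any cap.
Total out-of-pocket so far would be $0 + $7,820 = $7,820, below the $10,600 cap — no reduction.

$7,820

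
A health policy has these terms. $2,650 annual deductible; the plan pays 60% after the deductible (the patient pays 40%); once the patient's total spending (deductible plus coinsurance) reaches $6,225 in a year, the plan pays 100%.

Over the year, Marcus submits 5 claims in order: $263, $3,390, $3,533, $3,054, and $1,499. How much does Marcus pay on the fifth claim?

$539

#1 ($263): all of it applies to the deductible. Cost to patient: $263. OOP to date $263.
#2 ($3,390): $2,387 to deductible, leaving $1,003; coinsurance $1,003 × 40% = $401.20. Cost to patient: $2,788.20. OOP to date $3,051.20.
#3 ($3,533): deductible met; 40% of $3,533 = $1,413.20. Patient owes $1,413.20 (running OOP $4,464.40).
#4 ($3,054): 40% coinsurance on $3,054 = $1,221.60. Cost to patient: $1,221.60. OOP to date $5,686.
#5 ($1,499): deductible met; 40% of $1,499 = $599.60. OOP would hit $6,285.60 > $6,225, so the cap limits the patient to $6,225 − $5,686 = $539.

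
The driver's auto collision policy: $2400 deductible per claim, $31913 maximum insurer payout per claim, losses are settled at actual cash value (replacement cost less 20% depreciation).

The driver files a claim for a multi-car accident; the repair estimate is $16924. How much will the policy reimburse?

$11139.20

Actual cash value after 20% depreciation: $16924 × 80% = $13539.20.
After the deductible, $13539.20 − $2400 = $11139.20 remains.
$11139.20 is within the $31913 limit, so the insurer pays $11139.20.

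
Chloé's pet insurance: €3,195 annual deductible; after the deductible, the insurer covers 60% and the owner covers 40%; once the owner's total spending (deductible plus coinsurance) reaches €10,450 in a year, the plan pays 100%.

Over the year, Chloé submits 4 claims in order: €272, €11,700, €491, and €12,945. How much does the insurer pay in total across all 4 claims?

Claim 1 — €272: entire amount goes to the deductible. Owner owes €272 (running OOP €272). Insurer: €272 − €272 = €0.
Claim 2 — €11,700: €2,923 to deductible, leaving €8,777; owner's 40% is €3,510.80. Cost to owner: €6,433.80. OOP to date €6,705.80. Plan pays €11,700 − €6,433.80 = €5,266.20.
Claim 3 — €491: 40% coinsurance on €491 = €196.40. Cost to owner: €196.40. OOP to date €6,902.20. Insurer: €491 − €196.40 = €294.60.
Claim 4 — €12,945: 40% coinsurance on €12,945 = €5,178. Adding that to €6,902.20 gives €12,080.20, past the €10,450 cap; owner pays only €10,450 − €6,902.20 = €3,547.80. Plan pays €12,945 − €3,547.80 = €9,397.20.
Insurer total = bills − owner's total = €25,408 − €10,450 = €14,958.

€14,958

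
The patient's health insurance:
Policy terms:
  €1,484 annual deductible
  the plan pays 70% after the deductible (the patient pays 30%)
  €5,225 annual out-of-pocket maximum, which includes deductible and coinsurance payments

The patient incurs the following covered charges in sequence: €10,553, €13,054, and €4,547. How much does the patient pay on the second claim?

Claim 1 (€10,553): deductible takes €1,484, €9,069 remains; 30% of €9,069 = €2,720.70. Patient owes €4,204.70 (running OOP €4,204.70).
Claim 2 (€13,054): deductible met; 30% of €13,054 = €3,916.20. That would push OOP to €8,120.90, over the €5,225 cap, so patient pays €5,225 − €4,204.70 = €1,020.30.

€1,020.30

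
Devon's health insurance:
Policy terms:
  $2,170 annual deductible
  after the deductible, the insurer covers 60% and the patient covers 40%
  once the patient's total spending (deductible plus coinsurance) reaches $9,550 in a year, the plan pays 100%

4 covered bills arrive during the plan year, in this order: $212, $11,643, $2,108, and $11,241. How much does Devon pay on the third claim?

#1 ($212): entire amount goes to the deductible. Cost to patient: $212. OOP to date $212.
#2 ($11,643): $1,958 to deductible, leaving $9,685; 40% of $9,685 = $3,874. Patient pays $5,832; OOP now $6,044.
#3 ($2,108): deductible met; 40% of $2,108 = $843.20. Patient owes $843.20 (running OOP $6,887.20).

$843.20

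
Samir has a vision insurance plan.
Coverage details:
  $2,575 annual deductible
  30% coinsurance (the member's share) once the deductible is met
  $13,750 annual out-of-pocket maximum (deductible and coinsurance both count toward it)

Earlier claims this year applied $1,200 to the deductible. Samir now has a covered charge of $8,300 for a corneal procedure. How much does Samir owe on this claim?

$3,452.50

$1,200 of the $2,575 deductible is already met, leaving $1,375.
The remaining $6,925 (= $8,300 − $1,375) moves to coinsurance.
30% of $6,925 = $2,077.50 falls to the member.
That puts the member's cost at $1,375 + $2,077.50 = $3,452.50 before any cap.
Year-to-date out-of-pocket becomes $1,200 + $3,452.50 = $4,652.50, still under the $13,750 maximum, so no cap applies.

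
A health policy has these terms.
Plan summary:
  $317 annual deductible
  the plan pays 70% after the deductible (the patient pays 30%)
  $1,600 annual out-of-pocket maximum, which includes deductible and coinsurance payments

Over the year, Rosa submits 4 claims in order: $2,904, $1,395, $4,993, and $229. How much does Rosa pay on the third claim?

$88.40

Claim 1 ($2,904): $317 to deductible, leaving $2,587; 30% of $2,587 = $776.10. Patient owes $1,093.10 (running OOP $1,093.10).
Claim 2 ($1,395): deductible met; 30% of $1,395 = $418.50. Cost to patient: $418.50. OOP to date $1,511.60.
Claim 3 ($4,993): 30% coinsurance on $4,993 = $1,497.90. Adding that to $1,511.60 gives $3,009.50, past the $1,600 cap; patient pays only $1,600 − $1,511.60 = $88.40.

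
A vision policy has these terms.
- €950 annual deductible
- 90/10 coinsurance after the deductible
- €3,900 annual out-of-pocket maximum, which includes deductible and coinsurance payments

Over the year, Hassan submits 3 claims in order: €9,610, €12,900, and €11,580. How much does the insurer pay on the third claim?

€10,786

#1 (€9,610): deductible takes €950, €8,660 remains; 10% of €8,660 = €866. Member pays €1,816; OOP now €1,816. Insurer: €9,610 − €1,816 = €7,794.
#2 (€12,900): 10% coinsurance on €12,900 = €1,290. Cost to member: €1,290. OOP to date €3,106. Plan pays €12,900 − €1,290 = €11,610.
#3 (€11,580): 10% coinsurance on €11,580 = €1,158. OOP would hit €4,264 > €3,900, so the cap limits the member to €3,900 − €3,106 = €794. Insurer: €11,580 − €794 = €10,786.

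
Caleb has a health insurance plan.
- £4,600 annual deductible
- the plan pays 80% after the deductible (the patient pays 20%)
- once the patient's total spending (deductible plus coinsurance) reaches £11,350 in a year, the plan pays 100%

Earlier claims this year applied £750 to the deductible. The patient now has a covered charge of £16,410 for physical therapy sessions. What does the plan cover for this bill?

Deductible still to meet: £4,600 − £750 = £3,850.
After the £3,850 deductible portion, £16,410 − £3,850 = £12,560 is subject to coinsurance.
Coinsurance: £12,560 × 20% = £2,512.
So the patient owes £3,850 + £2,512 = £6,362 before any cap.
Total out-of-pocket so far would be £750 + £6,362 = £7,112, below the £11,350 cap — no reduction.
The plan picks up £16,410 − £6,362 = £10,048.

£10,048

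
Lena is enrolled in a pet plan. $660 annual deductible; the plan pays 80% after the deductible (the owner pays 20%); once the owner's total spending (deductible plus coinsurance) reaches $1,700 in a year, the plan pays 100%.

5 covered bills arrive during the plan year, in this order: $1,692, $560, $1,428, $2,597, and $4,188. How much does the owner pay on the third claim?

$285.60

#1 ($1,692): deductible takes $660, $1,032 remains; 20% of $1,032 = $206.40. Cost to owner: $866.40. OOP to date $866.40.
#2 ($560): deductible met; 20% of $560 = $112. Owner owes $112 (running OOP $978.40).
#3 ($1,428): deductible already satisfied, so owner's share is 20% × $1,428 = $285.60. Owner owes $285.60 (running OOP $1,264).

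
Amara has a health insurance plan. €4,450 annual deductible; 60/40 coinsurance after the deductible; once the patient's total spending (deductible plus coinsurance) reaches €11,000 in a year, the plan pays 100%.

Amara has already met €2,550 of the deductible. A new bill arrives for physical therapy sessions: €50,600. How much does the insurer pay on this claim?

€2,550 of the €4,450 deductible is already met, leaving €1,900.
After the €1,900 deductible portion, €50,600 − €1,900 = €48,700 is subject to coinsurance.
Patient's 40% share of €48,700 is €19,480.
That puts the patient's cost at €1,900 + €19,480 = €21,380 before any cap.
Year-to-date out-of-pocket would reach €2,550 + €21,380 = €23,930, above the €11,000 maximum, so the patient pays only €11,000 − €2,550 = €8,450.
The plan picks up €50,600 − €8,450 = €42,150.

€42,150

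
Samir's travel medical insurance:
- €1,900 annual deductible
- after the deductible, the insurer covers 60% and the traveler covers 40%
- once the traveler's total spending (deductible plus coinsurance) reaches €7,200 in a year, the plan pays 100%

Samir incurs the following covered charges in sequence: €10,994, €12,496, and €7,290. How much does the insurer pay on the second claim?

€10,833.60

Claim 1 (€10,994): deductible takes €1,900, €9,094 remains; 40% of €9,094 = €3,637.60. Traveler owes €5,537.60 (running OOP €5,537.60). Plan pays €10,994 − €5,537.60 = €5,456.40.
Claim 2 (€12,496): deductible already satisfied, so traveler's share is 40% × €12,496 = €4,998.40. OOP would hit €10,536 > €7,200, so the cap limits the traveler to €7,200 − €5,537.60 = €1,662.40. Plan pays €12,496 − €1,662.40 = €10,833.60.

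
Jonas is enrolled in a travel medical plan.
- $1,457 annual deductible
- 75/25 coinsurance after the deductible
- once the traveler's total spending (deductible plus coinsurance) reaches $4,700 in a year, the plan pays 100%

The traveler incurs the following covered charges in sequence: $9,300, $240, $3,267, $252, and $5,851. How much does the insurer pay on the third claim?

$2,450.25

Claim 1 — $9,300: $1,457 finishes the deductible; $7,843 goes to coinsurance; coinsurance $7,843 × 25% = $1,960.75. Traveler owes $3,417.75 (running OOP $3,417.75). Insurer: $9,300 − $3,417.75 = $5,882.25.
Claim 2 — $240: 25% coinsurance on $240 = $60. Traveler pays $60; OOP now $3,477.75. Insurer: $240 − $60 = $180.
Claim 3 — $3,267: deductible met; 25% of $3,267 = $816.75. Traveler pays $816.75; OOP now $4,294.50. Insurer: $3,267 − $816.75 = $2,450.25.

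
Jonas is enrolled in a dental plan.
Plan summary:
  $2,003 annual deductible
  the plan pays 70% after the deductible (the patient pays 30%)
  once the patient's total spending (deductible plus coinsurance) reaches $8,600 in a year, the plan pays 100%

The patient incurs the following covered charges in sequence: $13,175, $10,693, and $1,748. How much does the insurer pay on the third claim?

Bill 1, $13,175: deductible takes $2,003, $11,172 remains; coinsurance $11,172 × 30% = $3,351.60. Patient pays $5,354.60; OOP now $5,354.60. Insurer: $13,175 − $5,354.60 = $7,820.40.
Bill 2, $10,693: deductible met; 30% of $10,693 = $3,207.90. Patient pays $3,207.90; OOP now $8,562.50. Insurer: $10,693 − $3,207.90 = $7,485.10.
Bill 3, $1,748: deductible already satisfied, so patient's share is 30% × $1,748 = $524.40. That would push OOP to $9,086.90, over the $8,600 cap, so patient pays $8,600 − $8,562.50 = $37.50. Insurer: $1,748 − $37.50 = $1,710.50.

$1,710.50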